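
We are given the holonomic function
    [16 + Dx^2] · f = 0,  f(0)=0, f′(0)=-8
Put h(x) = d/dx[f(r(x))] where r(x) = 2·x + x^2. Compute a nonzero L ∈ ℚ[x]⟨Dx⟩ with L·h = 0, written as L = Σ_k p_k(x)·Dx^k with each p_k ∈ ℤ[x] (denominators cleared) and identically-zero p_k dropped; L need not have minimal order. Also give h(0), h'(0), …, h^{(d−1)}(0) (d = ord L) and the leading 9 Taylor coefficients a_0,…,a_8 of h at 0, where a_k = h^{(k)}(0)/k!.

f: a_k = 0, -8, 0, 64/3, 0, -256/15, 0, 2048/315, 0, …
L₀ from L_f via x↦r, Dx↦r'^{-1}Dx.
Derive L from L₀ (diff closure).
L = (67 + 256·x + 384·x^2 + 256·x^3 + 64·x^4) + (-3 - 3·x)·Dx + (1 + 2·x + x^2)·Dx^2  (order 2).
h: a_k = -16, -16, 512, 1024, -6272/3, -8064, -167936/45, 802816/45, 9805312/315, …
ICs: h(0) = -16, h′(0) = -16.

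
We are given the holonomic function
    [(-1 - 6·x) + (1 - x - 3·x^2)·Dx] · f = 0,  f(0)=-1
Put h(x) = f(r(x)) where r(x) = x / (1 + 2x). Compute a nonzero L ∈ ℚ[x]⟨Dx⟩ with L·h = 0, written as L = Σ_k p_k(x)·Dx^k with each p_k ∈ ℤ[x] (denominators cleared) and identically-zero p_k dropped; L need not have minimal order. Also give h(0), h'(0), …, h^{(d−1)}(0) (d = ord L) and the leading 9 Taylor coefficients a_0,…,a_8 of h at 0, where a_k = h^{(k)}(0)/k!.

f: a_k = -1, -1, -4, -7, -19, -40, -97, -217, -508, …
f∘r: x↦r, Dx↦Dx/r' in L_f ⇒ L₀.
L = (1 + 8·x) + (-1 - 5·x - 5·x^2 + 2·x^3)·Dx  (order 1).
h: a_k = -1, -1, -2, 5, -17, 56, -185, 611, -2018, …
ICs: h(0) = -1.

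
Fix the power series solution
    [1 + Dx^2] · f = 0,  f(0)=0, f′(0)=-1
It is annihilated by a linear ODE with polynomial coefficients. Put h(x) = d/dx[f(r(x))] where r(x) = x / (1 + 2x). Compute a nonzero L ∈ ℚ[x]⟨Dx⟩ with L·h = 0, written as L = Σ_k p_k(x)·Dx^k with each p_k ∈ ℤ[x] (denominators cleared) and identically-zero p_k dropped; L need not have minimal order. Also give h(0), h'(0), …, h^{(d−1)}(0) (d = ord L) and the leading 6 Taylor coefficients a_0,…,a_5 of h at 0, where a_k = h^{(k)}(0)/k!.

f: a_k = 0, -1, 0, 1/6, 0, -1/120, …
Change of var in L_f (x↦r) gives L₀.
h₀' ⇒ L via d/dx closure of L₀.
L = (25 + 96·x + 96·x^2) + (12 + 72·x + 144·x^2 + 96·x^3)·Dx + (1 + 8·x + 24·x^2 + 32·x^3 + 16·x^4)·Dx^2  (order 2).
h: a_k = -1, 4, -23/2, 28, -1441/24, 225/2, …
ICs: h(0) = -1, h′(0) = 4.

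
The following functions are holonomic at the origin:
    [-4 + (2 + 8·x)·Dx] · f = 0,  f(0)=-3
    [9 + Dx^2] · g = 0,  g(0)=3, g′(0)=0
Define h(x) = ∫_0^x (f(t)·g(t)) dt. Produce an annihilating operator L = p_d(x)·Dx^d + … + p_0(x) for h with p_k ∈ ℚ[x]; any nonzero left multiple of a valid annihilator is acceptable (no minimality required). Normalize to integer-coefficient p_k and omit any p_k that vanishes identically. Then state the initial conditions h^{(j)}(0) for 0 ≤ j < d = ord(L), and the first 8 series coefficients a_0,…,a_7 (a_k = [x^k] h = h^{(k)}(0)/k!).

L = (21 + 72·x + 144·x^2)·Dx + (-4 - 16·x)·Dx^2 + (1 + 8·x + 16·x^2)·Dx^3  (order 3).
h: a_k = 0, -9, -9, 39/2, 45/4, -171/40, -201/8, 33669/560, …
ICs: h(0) = 0, h′(0) = -9, h′′(0) = -18.

f: a_k = -3, -6, 6, -12, 30, -84, 252, -792, …
g: a_k = 3, 0, -27/2, 0, 81/8, 0, -243/80, 0, …
h₀=f·g: eliminate ⇒ L₀, order ≤ 1·2.
h=∫h₀ ⇒ L = L₀·Dx.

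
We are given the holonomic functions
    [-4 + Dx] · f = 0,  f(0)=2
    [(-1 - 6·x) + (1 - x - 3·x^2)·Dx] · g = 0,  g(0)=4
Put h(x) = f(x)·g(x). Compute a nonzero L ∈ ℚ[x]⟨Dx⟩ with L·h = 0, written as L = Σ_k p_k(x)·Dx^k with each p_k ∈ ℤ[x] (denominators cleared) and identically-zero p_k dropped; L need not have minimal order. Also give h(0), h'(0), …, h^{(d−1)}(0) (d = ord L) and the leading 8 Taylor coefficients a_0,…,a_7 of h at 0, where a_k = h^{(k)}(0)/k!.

f: a_k = 2, 8, 16, 64/3, 64/3, 256/15, 512/45, 2048/315, …
g: a_k = 4, 4, 16, 28, 76, 160, 388, 868, …
L₀ := L_f ⊗_s L_g (sym. prod.), ord ≤ 1.
L = (5 + 2·x - 12·x^2) + (-1 + x + 3·x^2)·Dx  (order 1).
h: a_k = 8, 40, 128, 1000/3, 2408/3, 28064/15, 38920/9, 3138424/315, …
ICs: h(0) = 8.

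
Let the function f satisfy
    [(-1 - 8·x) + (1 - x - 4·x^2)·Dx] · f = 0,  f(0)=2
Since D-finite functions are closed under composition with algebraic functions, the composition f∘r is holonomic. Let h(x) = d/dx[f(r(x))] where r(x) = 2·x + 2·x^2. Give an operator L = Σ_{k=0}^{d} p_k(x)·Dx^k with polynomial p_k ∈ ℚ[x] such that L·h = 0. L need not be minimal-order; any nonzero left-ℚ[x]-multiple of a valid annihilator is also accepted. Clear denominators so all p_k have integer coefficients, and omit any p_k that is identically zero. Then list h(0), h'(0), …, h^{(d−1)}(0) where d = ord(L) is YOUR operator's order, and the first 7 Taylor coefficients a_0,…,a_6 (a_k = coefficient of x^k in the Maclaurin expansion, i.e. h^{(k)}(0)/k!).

L = (22 + 204·x + 1260·x^2 + 4672·x^3 + 8736·x^4 + 7680·x^5 + 2560·x^6) + (-1 - 16·x + 6·x^2 + 420·x^3 + 1520·x^4 + 2400·x^5 + 1792·x^6 + 512·x^7)·Dx  (order 1).
h: a_k = 4, 88, 672, 5600, 41520, 298080, 2080512, …
ICs: h(0) = 4.

f: a_k = 2, 2, 10, 18, 58, 130, 362, …
h₀=f(r): pull back L_f along r ⇒ L₀.
h=h₀': d/dx-closure on L₀ ⇒ L.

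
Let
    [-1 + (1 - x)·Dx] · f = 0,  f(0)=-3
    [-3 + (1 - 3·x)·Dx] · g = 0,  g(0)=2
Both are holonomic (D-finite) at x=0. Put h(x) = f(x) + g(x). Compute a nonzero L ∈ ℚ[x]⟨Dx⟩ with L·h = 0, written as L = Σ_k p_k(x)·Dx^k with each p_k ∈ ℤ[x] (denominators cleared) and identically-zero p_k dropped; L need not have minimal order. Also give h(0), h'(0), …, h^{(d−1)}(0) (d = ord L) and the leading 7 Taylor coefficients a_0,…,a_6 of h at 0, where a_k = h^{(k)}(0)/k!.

L = -6 + (8 - 12·x)·Dx + (-1 + 4·x - 3·x^2)·Dx^2  (order 2).
h: a_k = -1, 3, 15, 51, 159, 483, 1455, …
ICs: h(0) = -1, h′(0) = 3.

f: a_k = -3, -3, -3, -3, -3, -3, -3, …
g: a_k = 2, 6, 18, 54, 162, 486, 1458, …
L₀ := lclm(L_f,L_g); ord L₀ ≤ 1+1.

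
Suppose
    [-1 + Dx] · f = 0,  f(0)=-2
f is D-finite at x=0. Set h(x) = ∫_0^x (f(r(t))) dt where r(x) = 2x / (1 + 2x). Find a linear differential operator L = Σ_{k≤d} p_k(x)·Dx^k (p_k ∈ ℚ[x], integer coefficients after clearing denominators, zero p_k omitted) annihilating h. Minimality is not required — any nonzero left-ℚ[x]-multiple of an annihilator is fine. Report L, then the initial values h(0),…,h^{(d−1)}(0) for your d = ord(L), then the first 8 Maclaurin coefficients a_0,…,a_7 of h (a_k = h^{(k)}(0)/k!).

L = -2·Dx + (1 + 4·x + 4·x^2)·Dx^2  (order 2).
h: a_k = 0, -2, -2, 4/3, -2/3, -4/15, 76/45, -1208/315, …
ICs: h(0) = 0, h′(0) = -2.

f: a_k = -2, -2, -1, -1/3, -1/12, -1/60, -1/360, -1/2520, …
h₀=f(r): pull back L_f along r ⇒ L₀.
h=∫₀ˣh₀: take L = L₀·Dx.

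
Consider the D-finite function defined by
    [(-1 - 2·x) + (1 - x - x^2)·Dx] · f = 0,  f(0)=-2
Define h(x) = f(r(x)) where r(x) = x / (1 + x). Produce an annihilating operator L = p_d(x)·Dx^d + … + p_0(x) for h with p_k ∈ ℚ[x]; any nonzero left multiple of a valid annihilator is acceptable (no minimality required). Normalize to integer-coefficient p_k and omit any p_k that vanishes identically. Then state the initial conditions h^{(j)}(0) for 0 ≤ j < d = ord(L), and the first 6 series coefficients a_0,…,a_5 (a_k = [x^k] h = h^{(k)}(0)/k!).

L = (1 + 3·x) + (-1 - 2·x + x^3)·Dx  (order 1).
h: a_k = -2, -2, -2, 0, -2, 2, …
ICs: h(0) = -2.

f: a_k = -2, -2, -4, -6, -10, -16, …
L₀ from L_f via x↦r, Dx↦r'^{-1}Dx.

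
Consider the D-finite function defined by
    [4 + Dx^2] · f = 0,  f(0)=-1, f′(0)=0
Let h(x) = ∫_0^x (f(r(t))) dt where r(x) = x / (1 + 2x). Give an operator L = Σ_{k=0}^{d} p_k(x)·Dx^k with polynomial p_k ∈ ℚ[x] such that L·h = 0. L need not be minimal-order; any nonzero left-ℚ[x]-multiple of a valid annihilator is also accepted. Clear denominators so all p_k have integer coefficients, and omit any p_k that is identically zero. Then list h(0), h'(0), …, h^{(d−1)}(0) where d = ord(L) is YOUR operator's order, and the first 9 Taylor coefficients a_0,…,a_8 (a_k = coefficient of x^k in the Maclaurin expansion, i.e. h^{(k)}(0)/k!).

L = 4·Dx + (4 + 24·x + 48·x^2 + 32·x^3)·Dx^2 + (1 + 8·x + 24·x^2 + 32·x^3 + 16·x^4)·Dx^3  (order 3).
h: a_k = 0, -1, 0, 2/3, -2, 14/3, -88/9, 6004/315, -174/5, …
ICs: h(0) = 0, h′(0) = -1, h′′(0) = 0.

f: a_k = -1, 0, 2, 0, -2/3, 0, 4/45, 0, -2/315, …
Change of var in L_f (x↦r) gives L₀.
h=∫h₀ ⇒ L = L₀·Dx.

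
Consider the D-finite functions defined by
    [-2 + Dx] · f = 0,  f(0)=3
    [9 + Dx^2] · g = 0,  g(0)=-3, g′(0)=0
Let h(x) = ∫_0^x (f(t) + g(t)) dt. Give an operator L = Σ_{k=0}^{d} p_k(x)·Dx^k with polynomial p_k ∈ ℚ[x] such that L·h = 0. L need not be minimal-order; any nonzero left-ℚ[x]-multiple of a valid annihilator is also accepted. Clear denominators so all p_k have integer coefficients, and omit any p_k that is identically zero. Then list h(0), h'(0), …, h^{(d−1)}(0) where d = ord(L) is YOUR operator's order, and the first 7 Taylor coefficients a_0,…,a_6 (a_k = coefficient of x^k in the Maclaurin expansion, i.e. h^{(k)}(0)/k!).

L = -18·Dx + 9·Dx^2 - 2·Dx^3 + Dx^4  (order 4).
h: a_k = 0, 0, 3, 13/2, 1, -13/8, 2/15, …
ICs: h(0) = 0, h′(0) = 0, h′′(0) = 6, h′′′(0) = 39.

f: a_k = 3, 6, 6, 4, 2, 4/5, 4/15, …
g: a_k = -3, 0, 27/2, 0, -81/8, 0, 243/80, …
Weyl lclm of L_f,L_g ⇒ L₀ (ord ≤ 3).
∫: right-multiply L₀ by Dx.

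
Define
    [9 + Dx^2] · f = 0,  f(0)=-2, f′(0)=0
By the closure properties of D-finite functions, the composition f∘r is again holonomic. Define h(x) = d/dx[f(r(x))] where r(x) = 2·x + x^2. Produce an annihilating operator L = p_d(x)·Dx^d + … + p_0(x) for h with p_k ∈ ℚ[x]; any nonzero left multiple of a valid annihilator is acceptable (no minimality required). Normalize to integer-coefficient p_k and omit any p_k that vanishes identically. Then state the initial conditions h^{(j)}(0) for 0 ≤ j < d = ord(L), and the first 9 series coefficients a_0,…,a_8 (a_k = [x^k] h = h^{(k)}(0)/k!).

f: a_k = -2, 0, 9, 0, -27/4, 0, 81/40, 0, -729/2240, …
Change of var in L_f (x↦r) gives L₀.
Derive L from L₀ (diff closure).
L = (39 + 144·x + 216·x^2 + 144·x^3 + 36·x^4) + (-3 - 3·x)·Dx + (1 + 2·x + x^2)·Dx^2  (order 2).
h: a_k = 0, 72, 108, -396, -1080, -972/5, 11718/5, 110862/35, -2916/35, …
ICs: h(0) = 0, h′(0) = 72.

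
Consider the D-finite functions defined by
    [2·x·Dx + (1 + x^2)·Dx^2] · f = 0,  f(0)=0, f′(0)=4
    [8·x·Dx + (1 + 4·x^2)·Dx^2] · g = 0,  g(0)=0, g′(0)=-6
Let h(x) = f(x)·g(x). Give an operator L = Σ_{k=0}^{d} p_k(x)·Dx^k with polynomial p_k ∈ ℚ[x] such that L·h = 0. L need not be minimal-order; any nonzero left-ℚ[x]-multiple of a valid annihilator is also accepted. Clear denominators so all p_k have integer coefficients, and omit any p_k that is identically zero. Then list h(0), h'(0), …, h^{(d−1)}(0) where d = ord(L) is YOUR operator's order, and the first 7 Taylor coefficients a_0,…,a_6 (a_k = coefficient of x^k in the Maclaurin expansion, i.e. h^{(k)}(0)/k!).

L = (-96·x - 800·x^3 - 1024·x^5 + 640·x^7 + 1536·x^9)·Dx + (-20 - 412·x^2 - 1440·x^4 - 896·x^6 + 2240·x^8 + 2304·x^10)·Dx^2 + (-40·x - 280·x^3 - 480·x^5 + 272·x^7 + 1280·x^9 + 768·x^11)·Dx^3 + (-1 - 10·x^2 - 29·x^4 + 116·x^8 + 160·x^10 + 64·x^12)·Dx^4  (order 4).
h: a_k = 0, 0, -24, 0, 40, 0, -1384/15, …
ICs: h(0) = 0, h′(0) = 0, h′′(0) = -48, h′′′(0) = 0.

f: a_k = 0, 4, 0, -4/3, 0, 4/5, 0, …
g: a_k = 0, -6, 0, 8, 0, -96/5, 0, …
Product ⇒ symmetric product L₀, ord ≤ 4.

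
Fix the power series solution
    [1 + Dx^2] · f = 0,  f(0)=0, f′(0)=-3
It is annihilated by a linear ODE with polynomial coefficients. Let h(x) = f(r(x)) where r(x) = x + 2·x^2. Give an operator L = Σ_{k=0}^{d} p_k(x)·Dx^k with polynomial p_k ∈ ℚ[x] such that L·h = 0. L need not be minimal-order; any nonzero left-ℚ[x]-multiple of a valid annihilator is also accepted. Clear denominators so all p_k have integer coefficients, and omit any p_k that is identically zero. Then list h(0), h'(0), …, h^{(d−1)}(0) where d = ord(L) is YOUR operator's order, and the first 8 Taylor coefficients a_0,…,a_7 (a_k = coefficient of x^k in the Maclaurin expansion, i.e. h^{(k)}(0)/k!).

f: a_k = 0, -3, 0, 1/2, 0, -1/40, 0, 1/1680, …
Substitute x→r, Dx→(1/r')Dx; clear ⇒ L₀.
L = (1 + 12·x + 48·x^2 + 64·x^3) - 4·Dx + (1 + 4·x)·Dx^2  (order 2).
h: a_k = 0, -3, -6, 1/2, 3, 239/40, 15/4, -1679/1680, …
ICs: h(0) = 0, h′(0) = -3.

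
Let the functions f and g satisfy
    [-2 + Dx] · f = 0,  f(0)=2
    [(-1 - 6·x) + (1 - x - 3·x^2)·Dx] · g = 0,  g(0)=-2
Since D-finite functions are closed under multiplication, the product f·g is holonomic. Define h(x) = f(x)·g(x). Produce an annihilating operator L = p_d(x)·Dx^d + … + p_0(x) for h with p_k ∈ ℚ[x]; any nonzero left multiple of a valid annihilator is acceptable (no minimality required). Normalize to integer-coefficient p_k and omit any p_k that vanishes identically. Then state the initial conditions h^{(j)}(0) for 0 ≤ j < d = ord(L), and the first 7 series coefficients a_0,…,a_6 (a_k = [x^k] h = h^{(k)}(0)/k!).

f: a_k = 2, 4, 4, 8/3, 4/3, 8/15, 8/45, …
g: a_k = -2, -2, -8, -14, -38, -80, -194, …
L₀ := L_f ⊗_s L_g (sym. prod.), ord ≤ 1.
L = (3 + 4·x - 6·x^2) + (-1 + x + 3·x^2)·Dx  (order 1).
h: a_k = -4, -12, -32, -220/3, -172, -5896/15, -40924/45, …
ICs: h(0) = -4.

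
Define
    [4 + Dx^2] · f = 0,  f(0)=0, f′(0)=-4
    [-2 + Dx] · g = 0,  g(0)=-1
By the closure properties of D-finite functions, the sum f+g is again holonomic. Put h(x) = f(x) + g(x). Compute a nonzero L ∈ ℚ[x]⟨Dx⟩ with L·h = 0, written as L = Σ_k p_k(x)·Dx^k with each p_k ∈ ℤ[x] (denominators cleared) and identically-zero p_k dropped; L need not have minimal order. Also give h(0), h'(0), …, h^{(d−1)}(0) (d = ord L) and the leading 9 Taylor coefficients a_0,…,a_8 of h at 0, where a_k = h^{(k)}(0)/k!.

f: a_k = 0, -4, 0, 8/3, 0, -8/15, 0, 16/315, 0, …
g: a_k = -1, -2, -2, -4/3, -2/3, -4/15, -4/45, -8/315, -2/315, …
f+g: L₀ = lclm(L_f,L_g), ord ≤ 2+1.
L = -8 + 4·Dx - 2·Dx^2 + Dx^3  (order 3).
h: a_k = -1, -6, -2, 4/3, -2/3, -4/5, -4/45, 8/315, -2/315, …
ICs: h(0) = -1, h′(0) = -6, h′′(0) = -4.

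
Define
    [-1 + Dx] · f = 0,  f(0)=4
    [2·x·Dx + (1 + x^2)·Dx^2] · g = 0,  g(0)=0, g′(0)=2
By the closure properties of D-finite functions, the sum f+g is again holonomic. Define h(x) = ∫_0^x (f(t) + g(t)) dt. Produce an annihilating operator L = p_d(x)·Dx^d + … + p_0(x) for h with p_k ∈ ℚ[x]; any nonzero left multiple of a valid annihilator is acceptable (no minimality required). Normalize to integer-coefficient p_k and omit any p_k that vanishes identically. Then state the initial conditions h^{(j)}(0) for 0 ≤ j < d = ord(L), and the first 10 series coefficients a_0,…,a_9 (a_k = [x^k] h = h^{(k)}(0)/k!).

f: a_k = 4, 4, 2, 2/3, 1/6, 1/30, 1/180, 1/1260, 1/10080, 1/90720, …
g: a_k = 0, 2, 0, -2/3, 0, 2/5, 0, -2/7, 0, 2/9, …
Sum ⇒ L₀ = lclm(L_f,L_g) in ℚ(x)⟨Dx⟩.
h=∫₀ˣh₀: take L = L₀·Dx.
L = (2 - 4·x - 2·x^2)·Dx^2 + (-3 + 3·x + x^2 - x^3)·Dx^3 + (1 + x + x^2 + x^3)·Dx^4  (order 4).
h: a_k = 0, 4, 3, 2/3, 0, 1/30, 13/180, 1/1260, -359/10080, 1/90720, …
ICs: h(0) = 0, h′(0) = 4, h′′(0) = 6, h′′′(0) = 4.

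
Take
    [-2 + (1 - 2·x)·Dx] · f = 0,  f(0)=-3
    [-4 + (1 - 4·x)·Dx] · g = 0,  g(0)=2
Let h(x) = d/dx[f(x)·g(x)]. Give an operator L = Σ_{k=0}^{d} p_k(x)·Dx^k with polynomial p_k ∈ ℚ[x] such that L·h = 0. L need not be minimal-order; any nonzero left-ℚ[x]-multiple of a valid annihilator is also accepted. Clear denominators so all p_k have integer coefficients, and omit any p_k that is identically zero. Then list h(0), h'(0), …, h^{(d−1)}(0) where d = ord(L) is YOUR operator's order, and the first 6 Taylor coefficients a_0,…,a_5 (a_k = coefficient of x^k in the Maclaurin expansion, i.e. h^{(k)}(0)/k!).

L = (28 - 144·x + 192·x^2) + (-3 + 26·x - 72·x^2 + 64·x^3)·Dx  (order 1).
h: a_k = -36, -336, -2160, -11904, -60480, -292608, …
ICs: h(0) = -36.

f: a_k = -3, -6, -12, -24, -48, -96, …
g: a_k = 2, 8, 32, 128, 512, 2048, …
h₀=f·g: eliminate ⇒ L₀, order ≤ 1·1.
Differentiate: ansatz ord ≤ ord L₀ ⇒ L.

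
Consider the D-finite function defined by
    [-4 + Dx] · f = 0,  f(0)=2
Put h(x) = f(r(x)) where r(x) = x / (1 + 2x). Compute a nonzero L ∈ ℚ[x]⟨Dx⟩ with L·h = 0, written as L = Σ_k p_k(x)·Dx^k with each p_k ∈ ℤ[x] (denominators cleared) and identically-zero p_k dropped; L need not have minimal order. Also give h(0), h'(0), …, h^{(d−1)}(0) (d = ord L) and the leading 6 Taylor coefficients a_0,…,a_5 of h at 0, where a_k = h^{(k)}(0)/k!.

L = -4 + (1 + 4·x + 4·x^2)·Dx  (order 1).
h: a_k = 2, 8, 0, -32/3, 64/3, -128/5, …
ICs: h(0) = 2.

f: a_k = 2, 8, 16, 64/3, 64/3, 256/15, …
f∘r: x↦r, Dx↦Dx/r' in L_f ⇒ L₀.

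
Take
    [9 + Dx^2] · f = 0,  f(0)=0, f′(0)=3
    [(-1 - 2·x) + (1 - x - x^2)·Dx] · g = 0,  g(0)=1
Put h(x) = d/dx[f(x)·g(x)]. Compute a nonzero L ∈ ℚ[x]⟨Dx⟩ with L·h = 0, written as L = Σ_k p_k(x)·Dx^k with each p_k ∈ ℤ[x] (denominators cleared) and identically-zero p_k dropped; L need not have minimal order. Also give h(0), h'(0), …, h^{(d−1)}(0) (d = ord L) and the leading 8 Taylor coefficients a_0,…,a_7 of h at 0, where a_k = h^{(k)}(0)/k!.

L = (3 - 162·x - 81·x^2 + 162·x^3 + 81·x^4) + (-12 - 6·x + 54·x^2 + 36·x^3)·Dx + (7 - 16·x - 7·x^2 + 18·x^3 + 9·x^4)·Dx^2  (order 2).
h: a_k = 3, 6, 9/2, 18, 321/8, 1503/20, 2253/16, 18279/70, …
ICs: h(0) = 3, h′(0) = 6.

f: a_k = 0, 3, 0, -9/2, 0, 81/40, 0, -243/560, …
g: a_k = 1, 1, 2, 3, 5, 8, 13, 21, …
h₀=f·g: eliminate ⇒ L₀, order ≤ 2·1.
Derive L from L₀ (diff closure).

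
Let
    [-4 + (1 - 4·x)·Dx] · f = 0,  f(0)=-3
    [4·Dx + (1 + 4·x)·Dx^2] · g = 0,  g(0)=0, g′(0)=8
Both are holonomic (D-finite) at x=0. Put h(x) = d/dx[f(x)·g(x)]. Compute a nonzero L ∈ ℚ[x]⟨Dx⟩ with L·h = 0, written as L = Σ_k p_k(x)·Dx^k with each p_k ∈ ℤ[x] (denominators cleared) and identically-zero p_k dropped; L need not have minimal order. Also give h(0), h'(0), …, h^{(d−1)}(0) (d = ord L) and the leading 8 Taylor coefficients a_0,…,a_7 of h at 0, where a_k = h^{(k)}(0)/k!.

L = 64 + (4 + 80·x)·Dx + (-1 + 16·x^2)·Dx^2  (order 2).
h: a_k = -24, -96, -960, -3584, -24064, -454656/5, -2613248/5, -69861376/35, …
ICs: h(0) = -24, h′(0) = -96.

f: a_k = -3, -12, -48, -192, -768, -3072, -12288, -49152, …
g: a_k = 0, 8, -16, 128/3, -128, 2048/5, -4096/3, 32768/7, …
f·g: L₀ = L_f ⊗_s L_g, ord ≤ 1·2.
h=h₀': d/dx-closure on L₀ ⇒ L.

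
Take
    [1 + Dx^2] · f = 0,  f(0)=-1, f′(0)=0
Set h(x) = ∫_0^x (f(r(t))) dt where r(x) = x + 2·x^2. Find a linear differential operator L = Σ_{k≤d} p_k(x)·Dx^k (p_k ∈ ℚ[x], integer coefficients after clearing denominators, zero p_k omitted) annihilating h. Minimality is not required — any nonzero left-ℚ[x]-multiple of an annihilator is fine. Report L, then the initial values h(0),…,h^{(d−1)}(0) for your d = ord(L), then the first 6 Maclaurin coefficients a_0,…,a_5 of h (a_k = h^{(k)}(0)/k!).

f: a_k = -1, 0, 1/2, 0, -1/24, 0, …
Substitute x→r, Dx→(1/r')Dx; clear ⇒ L₀.
h=∫₀ˣh₀: take L = L₀·Dx.
L = (1 + 12·x + 48·x^2 + 64·x^3)·Dx - 4·Dx^2 + (1 + 4·x)·Dx^3  (order 3).
h: a_k = 0, -1, 0, 1/6, 1/2, 47/120, …
ICs: h(0) = 0, h′(0) = -1, h′′(0) = 0.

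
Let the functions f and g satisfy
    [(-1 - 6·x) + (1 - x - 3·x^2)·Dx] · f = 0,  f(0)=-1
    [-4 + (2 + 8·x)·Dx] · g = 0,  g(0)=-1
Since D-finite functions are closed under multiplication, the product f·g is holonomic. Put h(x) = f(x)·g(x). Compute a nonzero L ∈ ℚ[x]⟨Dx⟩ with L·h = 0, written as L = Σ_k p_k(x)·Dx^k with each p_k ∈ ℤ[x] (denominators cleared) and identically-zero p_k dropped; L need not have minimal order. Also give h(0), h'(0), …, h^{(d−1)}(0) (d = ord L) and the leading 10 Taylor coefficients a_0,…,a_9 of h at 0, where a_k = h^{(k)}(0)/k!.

f: a_k = -1, -1, -4, -7, -19, -40, -97, -217, -508, -1159, …
g: a_k = -1, -2, 2, -4, 10, -28, 84, -264, 858, -2860, …
f·g: L₀ = L_f ⊗_s L_g, ord ≤ 1·1.
L = (3 + 8·x + 18·x^2) + (-1 - 3·x + 7·x^2 + 12·x^3)·Dx  (order 1).
h: a_k = 1, 3, 4, 17, 19, 98, 71, 629, -16, 4731, …
ICs: h(0) = 1.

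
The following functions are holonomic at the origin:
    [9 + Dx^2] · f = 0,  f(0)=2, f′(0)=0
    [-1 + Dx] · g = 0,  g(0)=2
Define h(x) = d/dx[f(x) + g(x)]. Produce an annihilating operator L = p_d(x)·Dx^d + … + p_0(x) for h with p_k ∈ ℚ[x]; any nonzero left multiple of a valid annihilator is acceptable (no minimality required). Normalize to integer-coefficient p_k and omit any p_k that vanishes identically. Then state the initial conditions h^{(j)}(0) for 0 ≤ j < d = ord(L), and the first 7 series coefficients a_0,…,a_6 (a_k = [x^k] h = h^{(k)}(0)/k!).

f: a_k = 2, 0, -9, 0, 27/4, 0, -81/40, …
g: a_k = 2, 2, 1, 1/3, 1/12, 1/60, 1/360, …
h₀=f+g: left-lcm gives L₀, ord ≤ 3.
h=h₀': d/dx-closure on L₀ ⇒ L.
L = 9 - 9·Dx + Dx^2 - Dx^3  (order 3).
h: a_k = 2, -16, 1, 82/3, 1/12, -182/15, 1/360, …
ICs: h(0) = 2, h′(0) = -16, h′′(0) = 2.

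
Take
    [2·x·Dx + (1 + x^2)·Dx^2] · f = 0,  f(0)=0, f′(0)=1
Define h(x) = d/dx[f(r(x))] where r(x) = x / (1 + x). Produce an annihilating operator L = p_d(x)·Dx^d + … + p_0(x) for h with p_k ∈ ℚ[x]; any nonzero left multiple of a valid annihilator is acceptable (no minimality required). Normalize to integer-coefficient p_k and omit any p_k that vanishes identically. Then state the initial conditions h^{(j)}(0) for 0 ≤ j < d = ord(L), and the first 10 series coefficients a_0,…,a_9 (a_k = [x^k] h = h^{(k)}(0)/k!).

f: a_k = 0, 1, 0, -1/3, 0, 1/5, 0, -1/7, 0, 1/9, …
f∘r: x↦r, Dx↦Dx/r' in L_f ⇒ L₀.
h=h₀': d/dx-closure on L₀ ⇒ L.
L = (2 + 4·x) + (1 + 2·x + 2·x^2)·Dx  (order 1).
h: a_k = 1, -2, 2, 0, -4, 8, -8, 0, 16, -32, …
ICs: h(0) = 1.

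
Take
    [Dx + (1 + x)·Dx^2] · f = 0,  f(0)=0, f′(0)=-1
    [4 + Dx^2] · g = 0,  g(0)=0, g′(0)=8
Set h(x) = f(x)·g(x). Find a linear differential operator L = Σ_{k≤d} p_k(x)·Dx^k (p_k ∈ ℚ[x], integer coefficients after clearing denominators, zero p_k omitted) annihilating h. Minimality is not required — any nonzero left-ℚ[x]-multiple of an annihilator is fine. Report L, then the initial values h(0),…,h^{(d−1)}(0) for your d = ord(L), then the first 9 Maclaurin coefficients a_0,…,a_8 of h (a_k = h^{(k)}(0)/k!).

f: a_k = 0, -1, 1/2, -1/3, 1/4, -1/5, 1/6, -1/7, 1/8, …
g: a_k = 0, 8, 0, -16/3, 0, 16/15, 0, -32/315, 0, …
f·g: L₀ = L_f ⊗_s L_g, ord ≤ 2·2.
L = (168 + 864·x + 1456·x^2 + 1024·x^3 + 256·x^4) + (112 + 368·x + 384·x^2 + 128·x^3)·Dx + (102 + 464·x + 744·x^2 + 512·x^3 + 128·x^4)·Dx^2 + (28 + 92·x + 96·x^2 + 32·x^3)·Dx^3 + (15 + 62·x + 95·x^2 + 64·x^3 + 16·x^4)·Dx^4  (order 4).
h: a_k = 0, 0, -8, 4, 8/3, -2/3, -8/9, 8/15, -104/315, …
ICs: h(0) = 0, h′(0) = 0, h′′(0) = -16, h′′′(0) = 24.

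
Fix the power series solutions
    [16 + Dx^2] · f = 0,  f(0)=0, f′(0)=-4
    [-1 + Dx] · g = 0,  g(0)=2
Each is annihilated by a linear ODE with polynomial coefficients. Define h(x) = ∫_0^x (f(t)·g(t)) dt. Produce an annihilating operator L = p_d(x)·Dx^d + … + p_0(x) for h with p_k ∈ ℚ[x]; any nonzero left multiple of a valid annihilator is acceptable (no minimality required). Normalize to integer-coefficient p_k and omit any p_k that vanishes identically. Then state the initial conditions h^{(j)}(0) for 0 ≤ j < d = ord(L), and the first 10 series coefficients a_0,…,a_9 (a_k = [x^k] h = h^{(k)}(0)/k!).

L = 17·Dx - 2·Dx^2 + Dx^3  (order 3).
h: a_k = 0, 0, -4, -8/3, 13/3, 4, -101/90, -611/315, -727/5040, 23/54, …
ICs: h(0) = 0, h′(0) = 0, h′′(0) = -8.

f: a_k = 0, -4, 0, 32/3, 0, -128/15, 0, 1024/315, 0, -2048/2835, …
g: a_k = 2, 2, 1, 1/3, 1/12, 1/60, 1/360, 1/2520, 1/20160, 1/181440, …
Sym-product of L_f,L_g gives L₀ (≤ ord 2).
h=∫₀ˣh₀: take L = L₀·Dx.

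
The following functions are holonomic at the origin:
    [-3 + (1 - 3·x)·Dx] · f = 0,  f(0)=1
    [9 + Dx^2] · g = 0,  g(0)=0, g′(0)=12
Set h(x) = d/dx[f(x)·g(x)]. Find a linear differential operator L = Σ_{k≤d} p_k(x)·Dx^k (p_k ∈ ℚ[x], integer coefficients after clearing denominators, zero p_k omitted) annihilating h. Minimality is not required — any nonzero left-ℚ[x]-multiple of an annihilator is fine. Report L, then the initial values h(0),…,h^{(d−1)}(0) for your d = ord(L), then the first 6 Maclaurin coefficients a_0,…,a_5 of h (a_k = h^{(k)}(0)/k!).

f: a_k = 1, 3, 9, 27, 81, 243, …
g: a_k = 0, 12, 0, -18, 0, 81/10, …
L₀ := L_f ⊗_s L_g (sym. prod.), ord ≤ 2.
h₀' ⇒ L via d/dx closure of L₀.
L = (-9 - 54·x + 81·x^2) + (-6 + 18·x)·Dx + (1 - 6·x + 9·x^2)·Dx^2  (order 2).
h: a_k = 12, 72, 270, 1080, 8181/2, 73629/5, …
ICs: h(0) = 12, h′(0) = 72.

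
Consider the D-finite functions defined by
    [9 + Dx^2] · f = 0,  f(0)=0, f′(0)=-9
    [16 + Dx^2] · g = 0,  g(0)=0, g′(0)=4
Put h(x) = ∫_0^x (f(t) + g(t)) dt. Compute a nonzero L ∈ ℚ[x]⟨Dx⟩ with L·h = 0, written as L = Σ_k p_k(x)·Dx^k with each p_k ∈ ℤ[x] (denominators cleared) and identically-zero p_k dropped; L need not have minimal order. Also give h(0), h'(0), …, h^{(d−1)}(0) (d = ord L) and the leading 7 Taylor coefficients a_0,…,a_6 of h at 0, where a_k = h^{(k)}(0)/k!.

f: a_k = 0, -9, 0, 27/2, 0, -243/40, 0, …
g: a_k = 0, 4, 0, -32/3, 0, 128/15, 0, …
h₀=f+g: left-lcm gives L₀, ord ≤ 4.
Integrate: L := L₀·Dx.
L = 144·Dx + 25·Dx^3 + Dx^5  (order 5).
h: a_k = 0, 0, -5/2, 0, 17/24, 0, 59/144, …
ICs: h(0) = 0, h′(0) = 0, h′′(0) = -5, h′′′(0) = 0, h′′′′(0) = 17.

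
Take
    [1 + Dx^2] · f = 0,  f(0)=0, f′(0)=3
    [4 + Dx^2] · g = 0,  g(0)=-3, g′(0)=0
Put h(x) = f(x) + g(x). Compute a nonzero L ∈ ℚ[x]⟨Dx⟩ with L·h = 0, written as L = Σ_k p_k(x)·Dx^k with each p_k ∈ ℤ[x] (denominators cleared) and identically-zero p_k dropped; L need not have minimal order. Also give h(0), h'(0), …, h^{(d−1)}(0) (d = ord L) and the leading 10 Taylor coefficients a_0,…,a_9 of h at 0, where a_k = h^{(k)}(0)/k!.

f: a_k = 0, 3, 0, -1/2, 0, 1/40, 0, -1/1680, 0, 1/120960, …
g: a_k = -3, 0, 6, 0, -2, 0, 4/15, 0, -2/105, 0, …
Sum ⇒ L₀ = lclm(L_f,L_g) in ℚ(x)⟨Dx⟩.
L = 4 + 5·Dx^2 + Dx^4  (order 4).
h: a_k = -3, 3, 6, -1/2, -2, 1/40, 4/15, -1/1680, -2/105, 1/120960, …
ICs: h(0) = -3, h′(0) = 3, h′′(0) = 12, h′′′(0) = -3.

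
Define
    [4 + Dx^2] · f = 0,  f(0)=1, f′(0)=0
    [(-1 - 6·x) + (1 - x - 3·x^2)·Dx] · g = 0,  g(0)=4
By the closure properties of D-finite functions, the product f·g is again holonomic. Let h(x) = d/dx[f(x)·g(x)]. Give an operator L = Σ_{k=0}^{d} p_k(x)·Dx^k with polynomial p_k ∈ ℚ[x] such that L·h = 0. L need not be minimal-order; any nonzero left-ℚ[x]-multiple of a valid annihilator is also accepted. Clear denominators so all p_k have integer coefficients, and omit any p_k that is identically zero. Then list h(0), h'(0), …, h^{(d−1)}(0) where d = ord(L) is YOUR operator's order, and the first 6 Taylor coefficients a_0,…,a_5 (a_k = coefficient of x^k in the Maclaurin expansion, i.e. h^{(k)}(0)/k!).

L = (10 - 16·x - 40·x^2 + 48·x^3 + 72·x^4) + (5 + 34·x + 36·x^2 + 72·x^3)·Dx + (-1 - x - x^2 + 12·x^3 + 18·x^4)·Dx^2  (order 2).
h: a_k = 4, 16, 60, 560/3, 1600/3, 22168/15, …
ICs: h(0) = 4, h′(0) = 16.

f: a_k = 1, 0, -2, 0, 2/3, 0, …
g: a_k = 4, 4, 16, 28, 76, 160, …
Sym-product of L_f,L_g gives L₀ (≤ ord 2).
h₀' ⇒ L via d/dx closure of L₀.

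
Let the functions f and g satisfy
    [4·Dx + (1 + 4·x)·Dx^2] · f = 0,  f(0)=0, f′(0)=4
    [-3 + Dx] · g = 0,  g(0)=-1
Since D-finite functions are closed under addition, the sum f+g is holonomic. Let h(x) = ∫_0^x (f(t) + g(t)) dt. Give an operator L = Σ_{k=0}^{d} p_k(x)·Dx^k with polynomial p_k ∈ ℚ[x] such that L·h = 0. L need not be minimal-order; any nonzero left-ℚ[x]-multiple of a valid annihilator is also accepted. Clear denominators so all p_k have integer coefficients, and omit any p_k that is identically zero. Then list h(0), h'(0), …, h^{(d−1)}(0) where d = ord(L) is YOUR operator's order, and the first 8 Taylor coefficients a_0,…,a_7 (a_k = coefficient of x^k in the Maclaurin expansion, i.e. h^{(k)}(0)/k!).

L = (-132 - 144·x)·Dx^2 + (23 - 72·x - 144·x^2)·Dx^3 + (7 + 40·x + 48·x^2)·Dx^4  (order 4).
h: a_k = 0, -1, 1/2, -25/6, 101/24, -539/40, 8111/240, -164083/1680, …
ICs: h(0) = 0, h′(0) = -1, h′′(0) = 1, h′′′(0) = -25.

f: a_k = 0, 4, -8, 64/3, -64, 1024/5, -2048/3, 16384/7, …
g: a_k = -1, -3, -9/2, -9/2, -27/8, -81/40, -81/80, -243/560, …
h₀=f+g: left-lcm gives L₀, ord ≤ 3.
h=∫₀ˣh₀: take L = L₀·Dx.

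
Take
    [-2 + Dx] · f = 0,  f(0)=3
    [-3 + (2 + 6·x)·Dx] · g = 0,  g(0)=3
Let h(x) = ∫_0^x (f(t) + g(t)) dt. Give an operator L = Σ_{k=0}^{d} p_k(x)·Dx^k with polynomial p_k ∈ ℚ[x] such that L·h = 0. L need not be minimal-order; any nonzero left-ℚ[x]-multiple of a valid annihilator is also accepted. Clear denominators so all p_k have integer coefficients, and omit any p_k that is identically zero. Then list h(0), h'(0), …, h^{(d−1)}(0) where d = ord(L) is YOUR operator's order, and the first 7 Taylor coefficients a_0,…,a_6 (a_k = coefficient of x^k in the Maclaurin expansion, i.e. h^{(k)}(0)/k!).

L = (42 + 72·x)·Dx + (-25 - 96·x - 144·x^2)·Dx^2 + (2 + 30·x + 72·x^2)·Dx^3  (order 3).
h: a_k = 0, 6, 21/4, 7/8, 145/64, -959/640, 26539/7680, …
ICs: h(0) = 0, h′(0) = 6, h′′(0) = 21/2.

f: a_k = 3, 6, 6, 4, 2, 4/5, 4/15, …
g: a_k = 3, 9/2, -27/8, 81/16, -1215/128, 5103/256, -45927/1024, …
L₀ := lclm(L_f,L_g); ord L₀ ≤ 1+1.
Integrate: L := L₀·Dx.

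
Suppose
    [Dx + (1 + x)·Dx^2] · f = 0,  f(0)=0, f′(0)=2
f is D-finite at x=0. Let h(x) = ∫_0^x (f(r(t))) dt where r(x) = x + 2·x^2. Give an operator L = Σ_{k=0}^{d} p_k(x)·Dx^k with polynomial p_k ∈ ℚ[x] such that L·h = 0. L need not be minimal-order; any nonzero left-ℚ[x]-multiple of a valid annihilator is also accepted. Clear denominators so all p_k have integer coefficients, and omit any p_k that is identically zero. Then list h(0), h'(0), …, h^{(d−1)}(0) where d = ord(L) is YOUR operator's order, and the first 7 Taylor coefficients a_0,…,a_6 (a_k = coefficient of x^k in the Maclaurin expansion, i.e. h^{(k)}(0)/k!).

f: a_k = 0, 2, -1, 2/3, -1/2, 2/5, -1/3, …
Change of var in L_f (x↦r) gives L₀.
Integrate: L := L₀·Dx.
L = (-3 + 4·x + 8·x^2)·Dx^2 + (1 + 5·x + 6·x^2 + 8·x^3)·Dx^3  (order 3).
h: a_k = 0, 0, 1, 1, -5/6, -1/10, 11/15, …
ICs: h(0) = 0, h′(0) = 0, h′′(0) = 2.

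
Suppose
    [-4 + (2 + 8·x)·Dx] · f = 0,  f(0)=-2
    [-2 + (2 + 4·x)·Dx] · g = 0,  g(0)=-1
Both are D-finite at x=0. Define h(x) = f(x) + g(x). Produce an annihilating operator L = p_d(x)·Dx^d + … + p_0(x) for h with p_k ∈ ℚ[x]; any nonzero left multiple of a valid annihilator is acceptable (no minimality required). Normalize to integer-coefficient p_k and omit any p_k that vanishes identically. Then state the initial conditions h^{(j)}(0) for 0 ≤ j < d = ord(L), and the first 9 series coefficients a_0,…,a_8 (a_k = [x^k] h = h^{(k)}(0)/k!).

L = -2 + (3 + 8·x)·Dx + (1 + 6·x + 8·x^2)·Dx^2  (order 2).
h: a_k = -3, -5, 9/2, -17/2, 165/8, -455/8, 2709/16, -8481/16, 220077/128, …
ICs: h(0) = -3, h′(0) = -5.

f: a_k = -2, -4, 4, -8, 20, -56, 168, -528, 1716, …
g: a_k = -1, -1, 1/2, -1/2, 5/8, -7/8, 21/16, -33/16, 429/128, …
f+g: L₀ = lclm(L_f,L_g), ord ≤ 1+1.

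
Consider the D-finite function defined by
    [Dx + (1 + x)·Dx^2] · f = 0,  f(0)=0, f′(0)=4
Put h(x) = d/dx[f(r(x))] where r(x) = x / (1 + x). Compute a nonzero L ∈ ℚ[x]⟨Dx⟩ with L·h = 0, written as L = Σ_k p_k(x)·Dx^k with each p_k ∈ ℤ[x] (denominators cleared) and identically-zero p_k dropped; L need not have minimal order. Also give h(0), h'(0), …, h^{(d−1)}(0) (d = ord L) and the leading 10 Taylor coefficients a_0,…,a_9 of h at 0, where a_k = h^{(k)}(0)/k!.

f: a_k = 0, 4, -2, 4/3, -1, 4/5, -2/3, 4/7, -1/2, 4/9, …
f∘r: x↦r, Dx↦Dx/r' in L_f ⇒ L₀.
Derive L from L₀ (diff closure).
L = (3 + 4·x) + (1 + 3·x + 2·x^2)·Dx  (order 1).
h: a_k = 4, -12, 28, -60, 124, -252, 508, -1020, 2044, -4092, …
ICs: h(0) = 4.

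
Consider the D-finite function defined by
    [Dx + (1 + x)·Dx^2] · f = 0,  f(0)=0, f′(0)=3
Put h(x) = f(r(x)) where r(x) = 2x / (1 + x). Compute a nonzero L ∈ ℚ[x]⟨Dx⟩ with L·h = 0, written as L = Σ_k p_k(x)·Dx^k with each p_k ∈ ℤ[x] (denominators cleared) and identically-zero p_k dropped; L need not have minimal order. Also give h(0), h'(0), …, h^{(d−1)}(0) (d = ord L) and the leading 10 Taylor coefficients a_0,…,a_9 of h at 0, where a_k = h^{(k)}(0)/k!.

L = (4 + 6·x)·Dx + (1 + 4·x + 3·x^2)·Dx^2  (order 2).
h: a_k = 0, 6, -12, 26, -60, 726/5, -364, 6558/7, -2460, 19682/3, …
ICs: h(0) = 0, h′(0) = 6.

f: a_k = 0, 3, -3/2, 1, -3/4, 3/5, -1/2, 3/7, -3/8, 1/3, …
h₀=f(r): pull back L_f along r ⇒ L₀.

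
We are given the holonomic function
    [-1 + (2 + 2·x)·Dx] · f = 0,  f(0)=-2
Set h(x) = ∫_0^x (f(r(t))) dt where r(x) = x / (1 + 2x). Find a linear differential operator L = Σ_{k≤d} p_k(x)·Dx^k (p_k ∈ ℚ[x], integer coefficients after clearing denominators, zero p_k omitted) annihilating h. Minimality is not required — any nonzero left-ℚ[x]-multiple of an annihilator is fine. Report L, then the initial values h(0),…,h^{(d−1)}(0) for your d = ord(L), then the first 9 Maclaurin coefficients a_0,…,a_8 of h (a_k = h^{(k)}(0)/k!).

L = -Dx + (2 + 10·x + 12·x^2)·Dx^2  (order 2).
h: a_k = 0, -2, -1/2, 3/4, -41/32, 757/320, -1181/256, 33645/3584, -162105/8192, …
ICs: h(0) = 0, h′(0) = -2.

f: a_k = -2, -1, 1/4, -1/8, 5/64, -7/128, 21/512, -33/1024, 429/16384, …
L₀ from L_f via x↦r, Dx↦r'^{-1}Dx.
h=∫₀ˣh₀: take L = L₀·Dx.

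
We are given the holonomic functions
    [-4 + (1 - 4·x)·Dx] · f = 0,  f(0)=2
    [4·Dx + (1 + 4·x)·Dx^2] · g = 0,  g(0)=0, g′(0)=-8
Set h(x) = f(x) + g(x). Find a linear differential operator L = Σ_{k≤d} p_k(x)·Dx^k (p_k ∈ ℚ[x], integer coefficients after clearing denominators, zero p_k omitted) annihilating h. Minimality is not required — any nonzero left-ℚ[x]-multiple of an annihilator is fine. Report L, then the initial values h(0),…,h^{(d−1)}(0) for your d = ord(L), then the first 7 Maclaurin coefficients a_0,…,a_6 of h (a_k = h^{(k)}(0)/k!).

f: a_k = 2, 8, 32, 128, 512, 2048, 8192, …
g: a_k = 0, -8, 16, -128/3, 128, -2048/5, 4096/3, …
Sum ⇒ L₀ = lclm(L_f,L_g) in ℚ(x)⟨Dx⟩.
L = (160 + 128·x)·Dx + (16 + 256·x + 256·x^2)·Dx^2 + (-3 - 4·x + 48·x^2 + 64·x^3)·Dx^3  (order 3).
h: a_k = 2, 0, 48, 256/3, 640, 8192/5, 28672/3, …
ICs: h(0) = 2, h′(0) = 0, h′′(0) = 96.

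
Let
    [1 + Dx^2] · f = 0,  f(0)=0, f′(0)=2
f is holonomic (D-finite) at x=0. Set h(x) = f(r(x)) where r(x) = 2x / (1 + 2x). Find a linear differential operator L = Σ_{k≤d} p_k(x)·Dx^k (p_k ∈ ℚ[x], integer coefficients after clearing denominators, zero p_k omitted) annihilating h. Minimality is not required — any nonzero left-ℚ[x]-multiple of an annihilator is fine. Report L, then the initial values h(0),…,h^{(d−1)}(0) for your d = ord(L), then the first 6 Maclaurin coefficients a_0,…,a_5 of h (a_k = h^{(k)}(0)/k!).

f: a_k = 0, 2, 0, -1/3, 0, 1/60, …
L₀ from L_f via x↦r, Dx↦r'^{-1}Dx.
L = 4 + (4 + 24·x + 48·x^2 + 32·x^3)·Dx + (1 + 8·x + 24·x^2 + 32·x^3 + 16·x^4)·Dx^2  (order 2).
h: a_k = 0, 4, -8, 40/3, -16, 8/15, …
ICs: h(0) = 0, h′(0) = 4.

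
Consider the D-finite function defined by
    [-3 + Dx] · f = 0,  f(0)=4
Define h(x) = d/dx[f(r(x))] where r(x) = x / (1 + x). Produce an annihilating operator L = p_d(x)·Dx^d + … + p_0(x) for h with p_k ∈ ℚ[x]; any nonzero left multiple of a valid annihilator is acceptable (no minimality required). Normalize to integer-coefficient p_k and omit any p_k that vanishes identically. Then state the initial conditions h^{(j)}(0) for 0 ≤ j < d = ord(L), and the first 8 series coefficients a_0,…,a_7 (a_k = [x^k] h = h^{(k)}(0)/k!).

L = (1 - 2·x) + (-1 - 2·x - x^2)·Dx  (order 1).
h: a_k = 12, 12, -18, 6, 21/2, -207/10, 411/20, -1623/140, …
ICs: h(0) = 12.

f: a_k = 4, 12, 18, 18, 27/2, 81/10, 81/20, 243/140, …
f∘r: x↦r, Dx↦Dx/r' in L_f ⇒ L₀.
Derive L from L₀ (diff closure).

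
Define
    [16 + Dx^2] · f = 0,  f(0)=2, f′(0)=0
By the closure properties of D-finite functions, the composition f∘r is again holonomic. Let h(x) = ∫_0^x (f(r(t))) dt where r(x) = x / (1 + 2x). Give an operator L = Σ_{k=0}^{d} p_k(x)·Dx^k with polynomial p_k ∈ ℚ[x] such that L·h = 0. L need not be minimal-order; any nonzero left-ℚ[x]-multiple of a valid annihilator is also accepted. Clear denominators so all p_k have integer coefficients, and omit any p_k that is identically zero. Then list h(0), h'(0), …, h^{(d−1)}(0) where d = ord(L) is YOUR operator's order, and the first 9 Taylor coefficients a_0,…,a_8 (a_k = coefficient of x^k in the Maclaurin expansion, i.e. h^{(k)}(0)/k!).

f: a_k = 2, 0, -16, 0, 64/3, 0, -512/45, 0, 1024/315, …
f∘r: x↦r, Dx↦Dx/r' in L_f ⇒ L₀.
h=∫h₀ ⇒ L = L₀·Dx.
L = 16·Dx + (4 + 24·x + 48·x^2 + 32·x^3)·Dx^2 + (1 + 8·x + 24·x^2 + 32·x^3 + 16·x^4)·Dx^3  (order 3).
h: a_k = 0, 2, 0, -16/3, 16, -512/15, 512/9, -2816/45, -128/5, …
ICs: h(0) = 0, h′(0) = 2, h′′(0) = 0.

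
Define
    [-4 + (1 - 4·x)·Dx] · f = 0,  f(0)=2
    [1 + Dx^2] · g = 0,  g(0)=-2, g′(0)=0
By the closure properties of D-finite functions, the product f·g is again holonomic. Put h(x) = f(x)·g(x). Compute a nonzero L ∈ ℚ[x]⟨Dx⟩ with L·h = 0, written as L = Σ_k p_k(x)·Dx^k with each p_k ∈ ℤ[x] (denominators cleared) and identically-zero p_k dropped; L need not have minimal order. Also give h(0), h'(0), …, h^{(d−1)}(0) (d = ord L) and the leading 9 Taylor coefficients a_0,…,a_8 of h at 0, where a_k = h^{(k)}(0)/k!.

L = (-1 + 4·x) + 8·Dx + (-1 + 4·x)·Dx^2  (order 2).
h: a_k = -4, -16, -62, -248, -5953/6, -11906/3, -2857439/180, -2857439/45, -512053069/2016, …
ICs: h(0) = -4, h′(0) = -16.

f: a_k = 2, 8, 32, 128, 512, 2048, 8192, 32768, 131072, …
g: a_k = -2, 0, 1, 0, -1/12, 0, 1/360, 0, -1/20160, …
h₀=f·g: eliminate ⇒ L₀, order ≤ 1·2.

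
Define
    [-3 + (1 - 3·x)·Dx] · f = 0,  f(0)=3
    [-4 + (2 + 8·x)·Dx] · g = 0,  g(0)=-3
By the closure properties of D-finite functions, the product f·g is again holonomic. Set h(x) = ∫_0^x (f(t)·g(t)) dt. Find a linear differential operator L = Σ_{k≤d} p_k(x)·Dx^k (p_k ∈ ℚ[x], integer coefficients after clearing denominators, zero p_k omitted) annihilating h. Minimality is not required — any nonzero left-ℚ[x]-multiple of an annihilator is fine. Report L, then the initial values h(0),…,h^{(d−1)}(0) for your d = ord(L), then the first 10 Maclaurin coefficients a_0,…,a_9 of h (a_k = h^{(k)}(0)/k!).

L = (5 + 6·x)·Dx + (-1 - x + 12·x^2)·Dx^2  (order 2).
h: a_k = 0, -9, -45/2, -39, -387/4, -1071/5, -1155/2, -1377, -31293/8, -9573, …
ICs: h(0) = 0, h′(0) = -9.

f: a_k = 3, 9, 27, 81, 243, 729, 2187, 6561, 19683, 59049, …
g: a_k = -3, -6, 6, -12, 30, -84, 252, -792, 2574, -8580, …
Product ⇒ symmetric product L₀, ord ≤ 1.
∫: right-multiply L₀ by Dx.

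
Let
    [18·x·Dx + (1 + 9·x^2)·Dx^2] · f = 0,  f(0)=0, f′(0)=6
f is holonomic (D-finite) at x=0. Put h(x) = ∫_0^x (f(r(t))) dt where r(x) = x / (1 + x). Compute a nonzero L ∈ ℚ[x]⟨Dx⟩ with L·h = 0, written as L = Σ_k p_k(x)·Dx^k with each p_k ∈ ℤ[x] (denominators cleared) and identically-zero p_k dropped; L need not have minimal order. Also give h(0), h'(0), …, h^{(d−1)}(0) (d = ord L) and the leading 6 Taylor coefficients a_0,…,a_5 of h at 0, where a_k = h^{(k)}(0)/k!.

L = (2 + 20·x)·Dx^2 + (1 + 2·x + 10·x^2)·Dx^3  (order 3).
h: a_k = 0, 0, 3, -2, -3, 48/5, …
ICs: h(0) = 0, h′(0) = 0, h′′(0) = 6.

f: a_k = 0, 6, 0, -18, 0, 486/5, …
h₀=f(r): pull back L_f along r ⇒ L₀.
Integrate: L := L₀·Dx.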